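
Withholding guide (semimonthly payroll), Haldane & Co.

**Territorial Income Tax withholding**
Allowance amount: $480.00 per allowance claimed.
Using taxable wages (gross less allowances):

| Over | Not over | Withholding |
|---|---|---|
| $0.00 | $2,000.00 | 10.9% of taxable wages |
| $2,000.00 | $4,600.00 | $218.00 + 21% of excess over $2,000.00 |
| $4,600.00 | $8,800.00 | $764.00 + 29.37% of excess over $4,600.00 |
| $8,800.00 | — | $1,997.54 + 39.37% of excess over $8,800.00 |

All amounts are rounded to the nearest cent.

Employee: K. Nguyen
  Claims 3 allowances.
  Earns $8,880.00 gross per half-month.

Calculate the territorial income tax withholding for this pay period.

Territorial Income Tax: taxable = $8,880.00 − 3×$480.00 = $7,440.00
  $764.00 + 29.37% × ($7,440.00 − $4,600.00) = $764.00 + 29.37% × $2,840.00 = $1,598.11

$1,598.11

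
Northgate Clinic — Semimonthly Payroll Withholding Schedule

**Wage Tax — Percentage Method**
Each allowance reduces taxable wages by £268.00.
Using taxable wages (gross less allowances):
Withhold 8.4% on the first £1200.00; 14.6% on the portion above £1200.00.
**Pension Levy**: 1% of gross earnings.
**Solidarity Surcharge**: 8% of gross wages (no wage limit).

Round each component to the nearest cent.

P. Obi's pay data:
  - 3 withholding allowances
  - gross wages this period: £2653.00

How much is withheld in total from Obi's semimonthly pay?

Wage Tax: taxable = £2653.00 − 3×£268.00 = £1849.00
  £100.80 + 14.6% × (£1849.00 − £1200.00) = £100.80 + 14.6% × £649.00 = £195.55
Pension Levy: 1% × £2653.00 = £26.53
Solidarity Surcharge: 8% × £2653.00 = £212.24
Total: £195.55 + £26.53 + £212.24 = £434.32

£434.32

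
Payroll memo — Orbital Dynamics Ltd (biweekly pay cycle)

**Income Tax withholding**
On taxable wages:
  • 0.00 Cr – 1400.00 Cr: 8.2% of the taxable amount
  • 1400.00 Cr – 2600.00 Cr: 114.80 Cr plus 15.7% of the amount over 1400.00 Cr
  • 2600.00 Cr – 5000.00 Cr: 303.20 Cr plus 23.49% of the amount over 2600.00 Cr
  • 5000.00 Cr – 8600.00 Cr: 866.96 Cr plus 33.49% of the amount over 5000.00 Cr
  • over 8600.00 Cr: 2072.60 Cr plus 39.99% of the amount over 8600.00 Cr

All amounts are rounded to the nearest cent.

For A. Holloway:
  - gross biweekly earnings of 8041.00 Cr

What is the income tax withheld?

1885.39 Cr

Income Tax: taxable = 8041.00 Cr
  866.96 Cr + 33.49% × (8041.00 Cr − 5000.00 Cr) = 866.96 Cr + 33.49% × 3041.00 Cr = 1885.39 Cr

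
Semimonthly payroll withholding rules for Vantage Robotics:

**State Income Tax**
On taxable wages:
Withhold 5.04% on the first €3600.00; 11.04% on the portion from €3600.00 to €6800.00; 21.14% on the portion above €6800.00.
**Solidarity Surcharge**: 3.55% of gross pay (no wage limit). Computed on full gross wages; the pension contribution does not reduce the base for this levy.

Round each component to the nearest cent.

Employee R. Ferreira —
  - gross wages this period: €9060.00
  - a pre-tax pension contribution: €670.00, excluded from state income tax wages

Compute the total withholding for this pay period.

€1192.48

State Income Tax: taxable = €9060.00 − €670.00 = €8390.00
  €534.72 + 21.14% × (€8390.00 − €6800.00) = €534.72 + 21.14% × €1590.00 = €870.85
Solidarity Surcharge: 3.55% × €9060.00 = €321.63
Total: €870.85 + €321.63 = €1192.48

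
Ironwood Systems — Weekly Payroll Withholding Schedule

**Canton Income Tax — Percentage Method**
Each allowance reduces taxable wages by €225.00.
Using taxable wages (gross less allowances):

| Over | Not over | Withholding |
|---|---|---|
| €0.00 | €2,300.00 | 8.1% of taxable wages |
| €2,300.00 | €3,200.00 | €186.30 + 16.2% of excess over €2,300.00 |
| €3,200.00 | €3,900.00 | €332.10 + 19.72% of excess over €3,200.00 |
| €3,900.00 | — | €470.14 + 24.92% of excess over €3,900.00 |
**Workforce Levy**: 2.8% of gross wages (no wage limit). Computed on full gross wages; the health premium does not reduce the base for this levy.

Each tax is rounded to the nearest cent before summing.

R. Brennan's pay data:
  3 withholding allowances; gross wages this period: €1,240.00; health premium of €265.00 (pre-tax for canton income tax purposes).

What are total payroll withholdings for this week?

Canton Income Tax: taxable = €1,240.00 − €265.00 − 3×€225.00 = €300.00
  8.1% × €300.00 = €24.30
Workforce Levy: 2.8% × €1,240.00 = €34.72
Total: €24.30 + €34.72 = €59.02

€59.02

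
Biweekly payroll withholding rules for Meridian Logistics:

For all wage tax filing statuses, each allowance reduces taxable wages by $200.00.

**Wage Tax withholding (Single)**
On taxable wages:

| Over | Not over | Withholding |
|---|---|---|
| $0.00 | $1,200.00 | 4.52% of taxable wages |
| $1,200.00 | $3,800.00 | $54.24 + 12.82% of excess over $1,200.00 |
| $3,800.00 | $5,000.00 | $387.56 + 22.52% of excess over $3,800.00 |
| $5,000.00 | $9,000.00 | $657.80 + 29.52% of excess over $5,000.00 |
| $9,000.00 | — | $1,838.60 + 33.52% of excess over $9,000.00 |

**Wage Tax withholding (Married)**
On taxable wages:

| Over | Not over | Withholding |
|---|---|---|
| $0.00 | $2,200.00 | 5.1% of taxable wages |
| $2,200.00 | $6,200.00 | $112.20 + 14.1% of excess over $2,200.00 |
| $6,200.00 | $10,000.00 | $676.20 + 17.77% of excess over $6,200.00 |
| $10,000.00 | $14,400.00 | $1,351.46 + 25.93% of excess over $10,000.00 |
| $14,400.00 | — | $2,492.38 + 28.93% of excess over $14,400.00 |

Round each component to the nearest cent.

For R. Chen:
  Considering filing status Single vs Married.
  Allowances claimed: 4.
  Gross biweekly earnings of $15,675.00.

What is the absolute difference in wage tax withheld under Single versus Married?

Wage Tax (Single): taxable = $15,675.00 − 4×$200.00 = $14,875.00
  $1,838.60 + 33.52% × ($14,875.00 − $9,000.00) = $1,838.60 + 33.52% × $5,875.00 = $3,807.90
Wage Tax (Married): taxable = $15,675.00 − 4×$200.00 = $14,875.00
  $2,492.38 + 28.93% × ($14,875.00 − $14,400.00) = $2,492.38 + 28.93% × $475.00 = $2,629.80
Difference: |$3,807.90 − $2,629.80| = $1,178.10 (higher under Single)

$1,178.10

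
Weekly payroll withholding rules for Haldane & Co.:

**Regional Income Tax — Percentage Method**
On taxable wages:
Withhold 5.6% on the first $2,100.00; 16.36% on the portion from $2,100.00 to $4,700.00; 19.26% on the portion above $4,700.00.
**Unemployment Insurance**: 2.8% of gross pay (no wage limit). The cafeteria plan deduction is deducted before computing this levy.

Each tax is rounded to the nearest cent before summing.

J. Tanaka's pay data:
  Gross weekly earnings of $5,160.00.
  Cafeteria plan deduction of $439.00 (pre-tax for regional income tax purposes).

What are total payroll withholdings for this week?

$679.19

Regional Income Tax: taxable = $5,160.00 − $439.00 = $4,721.00
  $542.96 + 19.26% × ($4,721.00 − $4,700.00) = $542.96 + 19.26% × $21.00 = $547.00
Unemployment Insurance: 2.8% × $4,721.00 = $132.19
Total: $547.00 + $132.19 = $679.19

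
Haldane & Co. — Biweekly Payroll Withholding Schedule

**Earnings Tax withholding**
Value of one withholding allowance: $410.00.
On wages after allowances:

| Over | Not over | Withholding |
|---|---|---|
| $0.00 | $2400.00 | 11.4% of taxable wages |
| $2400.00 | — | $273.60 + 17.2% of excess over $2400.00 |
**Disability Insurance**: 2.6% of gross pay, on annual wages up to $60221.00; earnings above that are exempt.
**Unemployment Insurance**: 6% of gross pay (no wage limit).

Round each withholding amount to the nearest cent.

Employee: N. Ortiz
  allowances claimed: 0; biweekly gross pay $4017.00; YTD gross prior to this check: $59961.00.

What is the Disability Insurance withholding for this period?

$6.76

Disability Insurance: cap $60221.00 − YTD $59961.00 = $260.00 subject; 2.6% × $260.00 = $6.76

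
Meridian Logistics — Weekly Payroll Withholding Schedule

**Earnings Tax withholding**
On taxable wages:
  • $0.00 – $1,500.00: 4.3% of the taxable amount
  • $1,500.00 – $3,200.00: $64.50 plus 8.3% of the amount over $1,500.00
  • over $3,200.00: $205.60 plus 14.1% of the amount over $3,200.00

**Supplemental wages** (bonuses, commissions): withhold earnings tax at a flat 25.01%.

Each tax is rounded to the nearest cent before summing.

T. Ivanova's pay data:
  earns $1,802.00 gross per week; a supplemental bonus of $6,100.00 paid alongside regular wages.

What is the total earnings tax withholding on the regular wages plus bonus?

$1,615.18

Earnings Tax: taxable = $1,802.00
  $64.50 + 8.3% × ($1,802.00 − $1,500.00) = $64.50 + 8.3% × $302.00 = $89.57
Supplemental (25.01% flat on bonus): 25.01% × $6,100.00 = $1,525.61
Total earnings tax: $89.57 + $1,525.61 = $1,615.18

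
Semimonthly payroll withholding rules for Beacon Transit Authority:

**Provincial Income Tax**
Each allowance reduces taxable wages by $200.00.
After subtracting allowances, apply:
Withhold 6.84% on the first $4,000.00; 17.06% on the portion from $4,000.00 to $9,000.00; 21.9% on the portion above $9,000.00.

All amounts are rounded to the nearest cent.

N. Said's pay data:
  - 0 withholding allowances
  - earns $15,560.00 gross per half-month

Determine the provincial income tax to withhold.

Provincial Income Tax: taxable = $15,560.00
  $1,126.60 + 21.9% × ($15,560.00 − $9,000.00) = $1,126.60 + 21.9% × $6,560.00 = $2,563.24

$2,563.24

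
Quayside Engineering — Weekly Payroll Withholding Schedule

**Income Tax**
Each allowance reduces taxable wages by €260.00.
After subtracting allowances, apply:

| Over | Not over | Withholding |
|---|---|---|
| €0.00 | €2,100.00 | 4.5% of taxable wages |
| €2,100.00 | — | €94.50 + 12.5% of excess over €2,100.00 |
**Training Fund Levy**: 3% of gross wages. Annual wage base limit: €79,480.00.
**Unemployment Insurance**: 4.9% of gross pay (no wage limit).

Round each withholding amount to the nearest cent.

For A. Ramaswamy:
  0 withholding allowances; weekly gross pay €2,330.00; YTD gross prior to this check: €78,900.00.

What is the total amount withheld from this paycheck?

€254.82

Income Tax: taxable = €2,330.00
  €94.50 + 12.5% × (€2,330.00 − €2,100.00) = €94.50 + 12.5% × €230.00 = €123.25
Training Fund Levy: cap €79,480.00 − YTD €78,900.00 = €580.00 subject; 3% × €580.00 = €17.40
Unemployment Insurance: 4.9% × €2,330.00 = €114.17
Total: €123.25 + €17.40 + €114.17 = €254.82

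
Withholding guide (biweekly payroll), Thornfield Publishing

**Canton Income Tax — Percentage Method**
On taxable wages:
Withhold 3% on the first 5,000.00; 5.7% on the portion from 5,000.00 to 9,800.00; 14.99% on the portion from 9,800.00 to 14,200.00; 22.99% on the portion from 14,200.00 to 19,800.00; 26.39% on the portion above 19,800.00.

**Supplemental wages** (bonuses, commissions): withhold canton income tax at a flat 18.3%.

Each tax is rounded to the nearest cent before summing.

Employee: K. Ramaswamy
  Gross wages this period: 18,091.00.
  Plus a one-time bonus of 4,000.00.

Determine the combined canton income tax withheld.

2,709.70

Canton Income Tax: taxable = 18,091.00
  1,083.16 + 22.99% × (18,091.00 − 14,200.00) = 1,083.16 + 22.99% × 3,891.00 = 1,977.70
Supplemental (18.3% flat on bonus): 18.3% × 4,000.00 = 732.00
Total canton income tax: 1,977.70 + 732.00 = 2,709.70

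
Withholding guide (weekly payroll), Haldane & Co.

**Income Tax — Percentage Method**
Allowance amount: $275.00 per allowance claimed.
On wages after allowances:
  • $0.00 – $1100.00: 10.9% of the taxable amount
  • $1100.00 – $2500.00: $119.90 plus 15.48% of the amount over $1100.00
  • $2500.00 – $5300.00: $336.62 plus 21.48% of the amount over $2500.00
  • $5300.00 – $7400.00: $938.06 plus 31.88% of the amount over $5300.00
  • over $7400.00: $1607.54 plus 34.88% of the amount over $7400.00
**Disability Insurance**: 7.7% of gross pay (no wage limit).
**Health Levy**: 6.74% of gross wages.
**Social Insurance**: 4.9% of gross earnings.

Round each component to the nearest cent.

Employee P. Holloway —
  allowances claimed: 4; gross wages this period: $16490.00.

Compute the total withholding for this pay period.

Income Tax: taxable = $16490.00 − 4×$275.00 = $15390.00
  $1607.54 + 34.88% × ($15390.00 − $7400.00) = $1607.54 + 34.88% × $7990.00 = $4394.45
Disability Insurance: 7.7% × $16490.00 = $1269.73
Health Levy: 6.74% × $16490.00 = $1111.43
Social Insurance: 4.9% × $16490.00 = $808.01
Total: $4394.45 + $1269.73 + $1111.43 + $808.01 = $7583.62

$7583.62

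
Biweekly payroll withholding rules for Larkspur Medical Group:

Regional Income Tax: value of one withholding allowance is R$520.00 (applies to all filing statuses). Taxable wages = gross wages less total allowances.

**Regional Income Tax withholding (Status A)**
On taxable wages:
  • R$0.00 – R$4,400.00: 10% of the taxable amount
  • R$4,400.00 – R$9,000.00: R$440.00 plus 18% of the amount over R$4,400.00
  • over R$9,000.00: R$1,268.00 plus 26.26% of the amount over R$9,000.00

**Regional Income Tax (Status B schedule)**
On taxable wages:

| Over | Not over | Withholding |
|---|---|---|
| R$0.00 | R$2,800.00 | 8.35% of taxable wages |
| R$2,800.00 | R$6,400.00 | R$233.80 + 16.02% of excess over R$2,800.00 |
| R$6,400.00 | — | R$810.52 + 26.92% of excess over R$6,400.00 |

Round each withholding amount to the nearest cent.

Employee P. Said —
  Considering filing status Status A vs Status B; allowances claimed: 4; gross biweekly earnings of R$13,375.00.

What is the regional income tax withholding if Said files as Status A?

R$1,870.67

Regional Income Tax (Status A): taxable = R$13,375.00 − 4×R$520.00 = R$11,295.00
  R$1,268.00 + 26.26% × (R$11,295.00 − R$9,000.00) = R$1,268.00 + 26.26% × R$2,295.00 = R$1,870.67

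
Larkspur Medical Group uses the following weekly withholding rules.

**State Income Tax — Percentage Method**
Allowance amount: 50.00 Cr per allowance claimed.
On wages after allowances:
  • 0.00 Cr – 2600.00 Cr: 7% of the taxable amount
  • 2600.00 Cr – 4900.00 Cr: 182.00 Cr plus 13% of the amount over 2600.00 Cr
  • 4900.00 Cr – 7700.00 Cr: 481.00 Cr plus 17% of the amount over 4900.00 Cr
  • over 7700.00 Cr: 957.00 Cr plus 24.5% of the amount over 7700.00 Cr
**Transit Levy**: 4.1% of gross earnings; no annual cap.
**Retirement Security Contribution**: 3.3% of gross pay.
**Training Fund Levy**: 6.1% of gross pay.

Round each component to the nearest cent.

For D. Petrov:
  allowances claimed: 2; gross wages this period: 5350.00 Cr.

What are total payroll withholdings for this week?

1262.75 Cr

State Income Tax: taxable = 5350.00 Cr − 2×50.00 Cr = 5250.00 Cr
  481.00 Cr + 17% × (5250.00 Cr − 4900.00 Cr) = 481.00 Cr + 17% × 350.00 Cr = 540.50 Cr
Transit Levy: 4.1% × 5350.00 Cr = 219.35 Cr
Retirement Security Contribution: 3.3% × 5350.00 Cr = 176.55 Cr
Training Fund Levy: 6.1% × 5350.00 Cr = 326.35 Cr
Total: 540.50 Cr + 219.35 Cr + 176.55 Cr + 326.35 Cr = 1262.75 Cr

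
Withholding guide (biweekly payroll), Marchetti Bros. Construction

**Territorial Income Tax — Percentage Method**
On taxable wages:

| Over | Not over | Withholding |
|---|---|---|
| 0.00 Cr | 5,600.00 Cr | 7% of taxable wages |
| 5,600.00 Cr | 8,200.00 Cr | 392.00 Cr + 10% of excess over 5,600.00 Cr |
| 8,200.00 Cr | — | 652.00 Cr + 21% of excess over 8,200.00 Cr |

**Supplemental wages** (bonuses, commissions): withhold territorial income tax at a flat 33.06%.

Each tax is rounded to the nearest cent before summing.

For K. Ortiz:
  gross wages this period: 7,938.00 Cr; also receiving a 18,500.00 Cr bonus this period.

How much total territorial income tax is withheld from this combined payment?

6,741.90 Cr

Territorial Income Tax: taxable = 7,938.00 Cr
  392.00 Cr + 10% × (7,938.00 Cr − 5,600.00 Cr) = 392.00 Cr + 10% × 2,338.00 Cr = 625.80 Cr
Supplemental (33.06% flat on bonus): 33.06% × 18,500.00 Cr = 6,116.10 Cr
Total territorial income tax: 625.80 Cr + 6,116.10 Cr = 6,741.90 Cr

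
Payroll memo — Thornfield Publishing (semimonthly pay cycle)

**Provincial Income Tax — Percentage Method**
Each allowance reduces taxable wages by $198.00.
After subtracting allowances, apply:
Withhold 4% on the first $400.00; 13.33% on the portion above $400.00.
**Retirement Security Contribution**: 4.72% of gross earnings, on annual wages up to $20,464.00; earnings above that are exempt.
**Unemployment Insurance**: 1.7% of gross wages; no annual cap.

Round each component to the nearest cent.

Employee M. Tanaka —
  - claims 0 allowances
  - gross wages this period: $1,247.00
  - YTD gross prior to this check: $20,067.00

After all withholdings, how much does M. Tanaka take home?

Provincial Income Tax: taxable = $1,247.00
  $16.00 + 13.33% × ($1,247.00 − $400.00) = $16.00 + 13.33% × $847.00 = $128.91
Retirement Security Contribution: cap $20,464.00 − YTD $20,067.00 = $397.00 subject; 4.72% × $397.00 = $18.74
Unemployment Insurance: 1.7% × $1,247.00 = $21.20
Total withheld: $128.91 + $18.74 + $21.20 = $168.85
Net pay: $1,247.00 − $168.85 = $1,078.15

$1,078.15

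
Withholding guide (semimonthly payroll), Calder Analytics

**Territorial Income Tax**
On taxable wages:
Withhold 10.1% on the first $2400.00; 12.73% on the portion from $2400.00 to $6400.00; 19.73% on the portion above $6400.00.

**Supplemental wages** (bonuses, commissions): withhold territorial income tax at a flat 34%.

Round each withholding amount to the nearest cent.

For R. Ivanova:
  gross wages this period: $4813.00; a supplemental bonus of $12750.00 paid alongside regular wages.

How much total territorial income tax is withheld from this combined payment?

$4884.57

Territorial Income Tax: taxable = $4813.00
  $242.40 + 12.73% × ($4813.00 − $2400.00) = $242.40 + 12.73% × $2413.00 = $549.57
Supplemental (34% flat on bonus): 34% × $12750.00 = $4335.00
Total territorial income tax: $549.57 + $4335.00 = $4884.57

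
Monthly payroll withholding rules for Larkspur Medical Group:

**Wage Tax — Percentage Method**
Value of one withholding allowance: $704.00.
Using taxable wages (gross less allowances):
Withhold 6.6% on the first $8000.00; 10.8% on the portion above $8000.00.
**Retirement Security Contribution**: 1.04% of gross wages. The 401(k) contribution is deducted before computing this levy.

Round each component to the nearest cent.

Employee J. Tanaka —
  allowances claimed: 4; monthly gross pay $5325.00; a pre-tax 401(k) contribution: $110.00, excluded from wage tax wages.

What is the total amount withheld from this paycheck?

Wage Tax: taxable = $5325.00 − $110.00 − 4×$704.00 = $2399.00
  6.6% × $2399.00 = $158.33
Retirement Security Contribution: 1.04% × $5215.00 = $54.24
Total: $158.33 + $54.24 = $212.57

$212.57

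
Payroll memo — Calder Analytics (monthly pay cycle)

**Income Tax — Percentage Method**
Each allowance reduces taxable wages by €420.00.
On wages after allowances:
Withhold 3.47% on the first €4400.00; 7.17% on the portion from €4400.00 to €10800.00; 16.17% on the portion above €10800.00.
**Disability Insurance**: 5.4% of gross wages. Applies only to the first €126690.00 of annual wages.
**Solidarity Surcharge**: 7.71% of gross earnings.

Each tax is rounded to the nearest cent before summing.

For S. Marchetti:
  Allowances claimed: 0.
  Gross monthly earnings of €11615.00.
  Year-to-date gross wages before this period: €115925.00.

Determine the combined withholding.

Income Tax: taxable = €11615.00
  €611.56 + 16.17% × (€11615.00 − €10800.00) = €611.56 + 16.17% × €815.00 = €743.35
Disability Insurance: cap €126690.00 − YTD €115925.00 = €10765.00 subject; 5.4% × €10765.00 = €581.31
Solidarity Surcharge: 7.71% × €11615.00 = €895.52
Total: €743.35 + €581.31 + €895.52 = €2220.18

€2220.18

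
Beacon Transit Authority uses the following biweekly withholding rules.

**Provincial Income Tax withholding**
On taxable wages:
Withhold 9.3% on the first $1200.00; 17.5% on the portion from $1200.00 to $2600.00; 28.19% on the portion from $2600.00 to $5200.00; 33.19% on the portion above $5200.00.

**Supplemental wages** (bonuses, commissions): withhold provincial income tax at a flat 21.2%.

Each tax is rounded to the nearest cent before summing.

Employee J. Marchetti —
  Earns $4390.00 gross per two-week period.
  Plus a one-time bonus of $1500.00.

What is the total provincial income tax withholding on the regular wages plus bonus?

Provincial Income Tax: taxable = $4390.00
  $356.60 + 28.19% × ($4390.00 − $2600.00) = $356.60 + 28.19% × $1790.00 = $861.20
Supplemental (21.2% flat on bonus): 21.2% × $1500.00 = $318.00
Total provincial income tax: $861.20 + $318.00 = $1179.20

$1179.20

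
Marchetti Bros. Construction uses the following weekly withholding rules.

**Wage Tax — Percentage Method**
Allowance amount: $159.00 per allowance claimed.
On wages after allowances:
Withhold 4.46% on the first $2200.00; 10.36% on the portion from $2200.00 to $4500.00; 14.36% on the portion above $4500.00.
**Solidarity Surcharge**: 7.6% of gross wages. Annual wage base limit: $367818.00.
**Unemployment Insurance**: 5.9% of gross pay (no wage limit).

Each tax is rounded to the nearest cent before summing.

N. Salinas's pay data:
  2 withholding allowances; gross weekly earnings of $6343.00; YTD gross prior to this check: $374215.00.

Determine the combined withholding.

$929.63

Wage Tax: taxable = $6343.00 − 2×$159.00 = $6025.00
  $336.40 + 14.36% × ($6025.00 − $4500.00) = $336.40 + 14.36% × $1525.00 = $555.39
Solidarity Surcharge: YTD $374215.00 ≥ cap $367818.00 → $0.00
Unemployment Insurance: 5.9% × $6343.00 = $374.24
Total: $555.39 + $0.00 + $374.24 = $929.63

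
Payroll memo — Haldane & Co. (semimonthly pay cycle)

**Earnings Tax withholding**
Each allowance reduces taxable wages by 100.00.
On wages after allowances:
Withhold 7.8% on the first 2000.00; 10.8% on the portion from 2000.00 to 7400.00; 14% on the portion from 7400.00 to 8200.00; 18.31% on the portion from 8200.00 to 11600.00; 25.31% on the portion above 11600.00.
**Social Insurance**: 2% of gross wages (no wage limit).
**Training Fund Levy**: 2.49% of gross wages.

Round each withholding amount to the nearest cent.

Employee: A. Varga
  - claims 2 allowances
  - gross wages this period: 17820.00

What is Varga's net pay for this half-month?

Earnings Tax: taxable = 17820.00 − 2×100.00 = 17620.00
  1473.74 + 25.31% × (17620.00 − 11600.00) = 1473.74 + 25.31% × 6020.00 = 2997.40
Social Insurance: 2% × 17820.00 = 356.40
Training Fund Levy: 2.49% × 17820.00 = 443.72
Total withheld: 2997.40 + 356.40 + 443.72 = 3797.52
Net pay: 17820.00 − 3797.52 = 14022.48

14022.48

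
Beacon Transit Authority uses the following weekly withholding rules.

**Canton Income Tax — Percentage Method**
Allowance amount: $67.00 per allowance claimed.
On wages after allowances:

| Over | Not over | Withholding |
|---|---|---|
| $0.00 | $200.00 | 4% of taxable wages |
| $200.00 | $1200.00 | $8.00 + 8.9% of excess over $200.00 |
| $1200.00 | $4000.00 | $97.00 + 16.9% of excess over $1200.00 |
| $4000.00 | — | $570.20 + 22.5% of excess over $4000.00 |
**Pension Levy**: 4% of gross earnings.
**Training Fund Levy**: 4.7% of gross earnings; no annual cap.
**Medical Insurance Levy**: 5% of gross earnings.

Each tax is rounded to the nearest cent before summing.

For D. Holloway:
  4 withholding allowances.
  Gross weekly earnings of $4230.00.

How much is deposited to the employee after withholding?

$3086.71

Canton Income Tax: taxable = $4230.00 − 4×$67.00 = $3962.00
  $97.00 + 16.9% × ($3962.00 − $1200.00) = $97.00 + 16.9% × $2762.00 = $563.78
Pension Levy: 4% × $4230.00 = $169.20
Training Fund Levy: 4.7% × $4230.00 = $198.81
Medical Insurance Levy: 5% × $4230.00 = $211.50
Total withheld: $563.78 + $169.20 + $198.81 + $211.50 = $1143.29
Net pay: $4230.00 − $1143.29 = $3086.71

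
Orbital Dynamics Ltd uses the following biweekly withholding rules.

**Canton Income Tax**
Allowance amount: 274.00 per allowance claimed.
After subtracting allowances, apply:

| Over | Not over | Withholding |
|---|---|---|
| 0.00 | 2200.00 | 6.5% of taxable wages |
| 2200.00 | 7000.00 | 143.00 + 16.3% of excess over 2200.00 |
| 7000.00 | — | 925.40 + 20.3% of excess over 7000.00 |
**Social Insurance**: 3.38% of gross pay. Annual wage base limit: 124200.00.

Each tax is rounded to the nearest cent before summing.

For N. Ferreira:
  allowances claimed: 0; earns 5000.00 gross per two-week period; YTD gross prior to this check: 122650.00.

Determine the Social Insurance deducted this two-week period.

52.39

Social Insurance: cap 124200.00 − YTD 122650.00 = 1550.00 subject; 3.38% × 1550.00 = 52.39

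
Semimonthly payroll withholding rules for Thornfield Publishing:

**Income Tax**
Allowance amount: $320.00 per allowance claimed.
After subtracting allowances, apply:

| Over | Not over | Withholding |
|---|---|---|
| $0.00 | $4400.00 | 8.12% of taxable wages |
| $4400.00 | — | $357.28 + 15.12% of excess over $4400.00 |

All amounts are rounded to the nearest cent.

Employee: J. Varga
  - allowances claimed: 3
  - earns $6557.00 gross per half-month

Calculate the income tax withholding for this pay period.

Income Tax: taxable = $6557.00 − 3×$320.00 = $5597.00
  $357.28 + 15.12% × ($5597.00 − $4400.00) = $357.28 + 15.12% × $1197.00 = $538.27

$538.27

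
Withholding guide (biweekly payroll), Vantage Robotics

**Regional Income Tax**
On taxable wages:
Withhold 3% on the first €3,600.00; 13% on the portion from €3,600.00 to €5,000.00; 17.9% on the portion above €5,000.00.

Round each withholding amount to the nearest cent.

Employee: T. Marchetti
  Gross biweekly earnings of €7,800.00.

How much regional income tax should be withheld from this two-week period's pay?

Regional Income Tax: taxable = €7,800.00
  €290.00 + 17.9% × (€7,800.00 − €5,000.00) = €290.00 + 17.9% × €2,800.00 = €791.20

€791.20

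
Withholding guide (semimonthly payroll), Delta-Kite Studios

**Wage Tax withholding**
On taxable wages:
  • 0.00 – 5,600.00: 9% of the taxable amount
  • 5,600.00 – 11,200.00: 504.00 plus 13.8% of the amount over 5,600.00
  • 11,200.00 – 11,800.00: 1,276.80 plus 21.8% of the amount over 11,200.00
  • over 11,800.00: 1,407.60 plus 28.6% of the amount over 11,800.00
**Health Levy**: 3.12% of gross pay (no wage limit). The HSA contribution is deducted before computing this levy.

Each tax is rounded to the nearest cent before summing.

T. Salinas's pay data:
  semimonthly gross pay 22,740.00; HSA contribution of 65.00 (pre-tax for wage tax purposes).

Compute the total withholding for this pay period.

Wage Tax: taxable = 22,740.00 − 65.00 = 22,675.00
  1,407.60 + 28.6% × (22,675.00 − 11,800.00) = 1,407.60 + 28.6% × 10,875.00 = 4,517.85
Health Levy: 3.12% × 22,675.00 = 707.46
Total: 4,517.85 + 707.46 = 5,225.31

5,225.31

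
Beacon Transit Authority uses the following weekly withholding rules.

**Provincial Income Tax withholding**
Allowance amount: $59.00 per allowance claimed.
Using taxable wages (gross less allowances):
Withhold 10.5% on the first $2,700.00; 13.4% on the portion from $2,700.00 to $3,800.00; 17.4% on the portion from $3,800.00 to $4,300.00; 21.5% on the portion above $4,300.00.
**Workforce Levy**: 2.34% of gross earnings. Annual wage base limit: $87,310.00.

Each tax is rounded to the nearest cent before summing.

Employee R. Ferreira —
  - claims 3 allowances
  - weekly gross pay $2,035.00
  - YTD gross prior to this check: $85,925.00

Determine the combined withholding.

$227.50

Provincial Income Tax: taxable = $2,035.00 − 3×$59.00 = $1,858.00
  10.5% × $1,858.00 = $195.09
Workforce Levy: cap $87,310.00 − YTD $85,925.00 = $1,385.00 subject; 2.34% × $1,385.00 = $32.41
Total: $195.09 + $32.41 = $227.50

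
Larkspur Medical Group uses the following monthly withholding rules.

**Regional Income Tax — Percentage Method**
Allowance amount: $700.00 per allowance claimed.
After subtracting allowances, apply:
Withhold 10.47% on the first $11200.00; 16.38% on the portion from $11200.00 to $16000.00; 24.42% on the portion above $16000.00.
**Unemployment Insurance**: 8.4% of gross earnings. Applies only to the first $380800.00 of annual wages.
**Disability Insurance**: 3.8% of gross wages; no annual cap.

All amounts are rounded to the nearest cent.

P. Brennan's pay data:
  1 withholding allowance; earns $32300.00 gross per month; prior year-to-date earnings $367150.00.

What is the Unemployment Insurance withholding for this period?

Unemployment Insurance: cap $380800.00 − YTD $367150.00 = $13650.00 subject; 8.4% × $13650.00 = $1146.60

$1146.60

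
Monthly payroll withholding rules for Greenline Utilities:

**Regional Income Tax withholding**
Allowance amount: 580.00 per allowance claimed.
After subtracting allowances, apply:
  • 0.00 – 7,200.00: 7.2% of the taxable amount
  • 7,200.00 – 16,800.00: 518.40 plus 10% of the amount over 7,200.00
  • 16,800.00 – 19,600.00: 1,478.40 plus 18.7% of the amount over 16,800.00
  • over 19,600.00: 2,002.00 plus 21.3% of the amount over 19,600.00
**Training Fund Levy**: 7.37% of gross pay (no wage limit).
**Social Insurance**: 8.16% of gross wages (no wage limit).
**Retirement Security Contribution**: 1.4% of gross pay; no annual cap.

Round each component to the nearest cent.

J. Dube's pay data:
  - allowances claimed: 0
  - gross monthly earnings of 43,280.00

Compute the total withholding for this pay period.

Regional Income Tax: taxable = 43,280.00
  2,002.00 + 21.3% × (43,280.00 − 19,600.00) = 2,002.00 + 21.3% × 23,680.00 = 7,045.84
Training Fund Levy: 7.37% × 43,280.00 = 3,189.74
Social Insurance: 8.16% × 43,280.00 = 3,531.65
Retirement Security Contribution: 1.4% × 43,280.00 = 605.92
Total: 7,045.84 + 3,189.74 + 3,531.65 + 605.92 = 14,373.15

14,373.15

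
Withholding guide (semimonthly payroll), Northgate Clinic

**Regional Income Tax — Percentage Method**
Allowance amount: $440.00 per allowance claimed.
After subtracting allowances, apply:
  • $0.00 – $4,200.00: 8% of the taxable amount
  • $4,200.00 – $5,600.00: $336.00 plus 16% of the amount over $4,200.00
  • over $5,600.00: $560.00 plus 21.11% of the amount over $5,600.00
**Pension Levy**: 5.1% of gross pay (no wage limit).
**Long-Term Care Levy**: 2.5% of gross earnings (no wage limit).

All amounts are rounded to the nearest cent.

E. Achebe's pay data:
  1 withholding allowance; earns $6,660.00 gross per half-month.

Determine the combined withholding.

$1,197.04

Regional Income Tax: taxable = $6,660.00 − 1×$440.00 = $6,220.00
  $560.00 + 21.11% × ($6,220.00 − $5,600.00) = $560.00 + 21.11% × $620.00 = $690.88
Pension Levy: 5.1% × $6,660.00 = $339.66
Long-Term Care Levy: 2.5% × $6,660.00 = $166.50
Total: $690.88 + $339.66 + $166.50 = $1,197.04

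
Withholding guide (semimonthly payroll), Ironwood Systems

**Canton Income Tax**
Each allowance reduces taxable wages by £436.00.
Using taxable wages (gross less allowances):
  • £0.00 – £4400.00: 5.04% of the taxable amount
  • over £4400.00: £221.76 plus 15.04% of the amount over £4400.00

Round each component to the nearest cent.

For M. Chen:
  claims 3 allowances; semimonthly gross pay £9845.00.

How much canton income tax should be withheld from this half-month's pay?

Canton Income Tax: taxable = £9845.00 − 3×£436.00 = £8537.00
  £221.76 + 15.04% × (£8537.00 − £4400.00) = £221.76 + 15.04% × £4137.00 = £843.96

£843.96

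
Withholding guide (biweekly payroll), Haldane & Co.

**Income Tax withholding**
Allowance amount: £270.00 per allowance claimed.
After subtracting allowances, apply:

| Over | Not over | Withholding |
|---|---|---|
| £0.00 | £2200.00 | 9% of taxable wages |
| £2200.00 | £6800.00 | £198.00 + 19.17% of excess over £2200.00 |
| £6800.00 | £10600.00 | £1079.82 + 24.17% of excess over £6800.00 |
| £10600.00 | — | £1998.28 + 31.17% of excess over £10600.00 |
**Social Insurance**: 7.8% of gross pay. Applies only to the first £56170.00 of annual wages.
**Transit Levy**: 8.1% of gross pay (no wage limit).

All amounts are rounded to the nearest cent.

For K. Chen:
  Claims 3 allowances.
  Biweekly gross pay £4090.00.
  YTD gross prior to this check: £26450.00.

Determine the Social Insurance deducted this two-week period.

£319.02

Social Insurance: 7.8% × £4090.00 = £319.02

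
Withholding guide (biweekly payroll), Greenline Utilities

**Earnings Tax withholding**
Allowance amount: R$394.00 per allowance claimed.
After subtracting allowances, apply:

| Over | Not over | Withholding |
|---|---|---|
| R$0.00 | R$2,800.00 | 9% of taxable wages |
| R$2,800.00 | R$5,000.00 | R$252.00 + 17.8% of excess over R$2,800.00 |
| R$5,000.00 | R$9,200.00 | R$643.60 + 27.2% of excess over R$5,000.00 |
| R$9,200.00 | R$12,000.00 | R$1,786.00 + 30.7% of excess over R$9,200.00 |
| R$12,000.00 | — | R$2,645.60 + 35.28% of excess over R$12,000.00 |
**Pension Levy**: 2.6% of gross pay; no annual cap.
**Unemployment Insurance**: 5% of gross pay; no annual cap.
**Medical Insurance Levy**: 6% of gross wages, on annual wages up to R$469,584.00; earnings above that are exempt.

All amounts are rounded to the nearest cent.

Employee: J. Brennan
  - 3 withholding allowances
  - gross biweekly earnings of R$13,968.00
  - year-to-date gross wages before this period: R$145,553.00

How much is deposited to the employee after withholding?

Earnings Tax: taxable = R$13,968.00 − 3×R$394.00 = R$12,786.00
  R$2,645.60 + 35.28% × (R$12,786.00 − R$12,000.00) = R$2,645.60 + 35.28% × R$786.00 = R$2,922.90
Pension Levy: 2.6% × R$13,968.00 = R$363.17
Unemployment Insurance: 5% × R$13,968.00 = R$698.40
Medical Insurance Levy: 6% × R$13,968.00 = R$838.08
Total withheld: R$2,922.90 + R$363.17 + R$698.40 + R$838.08 = R$4,822.55
Net pay: R$13,968.00 − R$4,822.55 = R$9,145.45

R$9,145.45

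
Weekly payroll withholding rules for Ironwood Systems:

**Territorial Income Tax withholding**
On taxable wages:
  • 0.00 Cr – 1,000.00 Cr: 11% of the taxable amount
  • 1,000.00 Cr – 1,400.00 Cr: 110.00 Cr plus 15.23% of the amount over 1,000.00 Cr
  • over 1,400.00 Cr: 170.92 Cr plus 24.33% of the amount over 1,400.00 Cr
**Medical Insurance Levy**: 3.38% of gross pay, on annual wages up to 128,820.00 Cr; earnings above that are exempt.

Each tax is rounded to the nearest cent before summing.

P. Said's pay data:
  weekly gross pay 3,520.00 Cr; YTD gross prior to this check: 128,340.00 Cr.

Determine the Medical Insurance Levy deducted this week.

16.22 Cr

Medical Insurance Levy: cap 128,820.00 Cr − YTD 128,340.00 Cr = 480.00 Cr subject; 3.38% × 480.00 Cr = 16.22 Cr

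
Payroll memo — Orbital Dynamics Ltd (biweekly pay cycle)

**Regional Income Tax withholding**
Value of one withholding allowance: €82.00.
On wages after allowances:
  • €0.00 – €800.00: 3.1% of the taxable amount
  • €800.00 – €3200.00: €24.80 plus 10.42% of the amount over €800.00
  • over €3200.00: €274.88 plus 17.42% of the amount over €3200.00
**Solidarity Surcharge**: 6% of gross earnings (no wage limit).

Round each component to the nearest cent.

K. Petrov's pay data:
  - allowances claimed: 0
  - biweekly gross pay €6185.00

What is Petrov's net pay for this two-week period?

€5019.03

Regional Income Tax: taxable = €6185.00
  €274.88 + 17.42% × (€6185.00 − €3200.00) = €274.88 + 17.42% × €2985.00 = €794.87
Solidarity Surcharge: 6% × €6185.00 = €371.10
Total withheld: €794.87 + €371.10 = €1165.97
Net pay: €6185.00 − €1165.97 = €5019.03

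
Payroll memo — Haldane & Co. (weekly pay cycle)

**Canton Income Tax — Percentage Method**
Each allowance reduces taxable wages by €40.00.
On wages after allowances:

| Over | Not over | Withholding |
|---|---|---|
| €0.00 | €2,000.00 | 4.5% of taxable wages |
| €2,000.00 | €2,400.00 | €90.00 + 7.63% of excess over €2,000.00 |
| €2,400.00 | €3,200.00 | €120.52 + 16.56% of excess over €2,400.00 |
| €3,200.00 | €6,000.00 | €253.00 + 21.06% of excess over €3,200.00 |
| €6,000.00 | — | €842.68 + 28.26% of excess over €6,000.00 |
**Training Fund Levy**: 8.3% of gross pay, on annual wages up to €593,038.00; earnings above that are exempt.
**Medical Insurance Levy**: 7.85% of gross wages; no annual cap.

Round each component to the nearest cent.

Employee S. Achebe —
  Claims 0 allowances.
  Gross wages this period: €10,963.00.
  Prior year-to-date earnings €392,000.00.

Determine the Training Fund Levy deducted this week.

Training Fund Levy: 8.3% × €10,963.00 = €909.93

€909.93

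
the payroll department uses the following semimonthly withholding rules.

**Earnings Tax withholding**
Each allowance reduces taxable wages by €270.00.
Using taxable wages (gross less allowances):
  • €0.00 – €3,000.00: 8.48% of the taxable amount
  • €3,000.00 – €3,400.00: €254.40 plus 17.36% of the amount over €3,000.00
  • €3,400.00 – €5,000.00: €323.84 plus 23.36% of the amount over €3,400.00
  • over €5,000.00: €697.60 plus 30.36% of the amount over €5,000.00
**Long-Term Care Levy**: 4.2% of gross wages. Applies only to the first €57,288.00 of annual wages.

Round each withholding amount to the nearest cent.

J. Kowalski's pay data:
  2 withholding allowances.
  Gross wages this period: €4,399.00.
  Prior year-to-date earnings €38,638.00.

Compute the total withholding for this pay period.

€615.82

Earnings Tax: taxable = €4,399.00 − 2×€270.00 = €3,859.00
  €323.84 + 23.36% × (€3,859.00 − €3,400.00) = €323.84 + 23.36% × €459.00 = €431.06
Long-Term Care Levy: 4.2% × €4,399.00 = €184.76
Total: €431.06 + €184.76 = €615.82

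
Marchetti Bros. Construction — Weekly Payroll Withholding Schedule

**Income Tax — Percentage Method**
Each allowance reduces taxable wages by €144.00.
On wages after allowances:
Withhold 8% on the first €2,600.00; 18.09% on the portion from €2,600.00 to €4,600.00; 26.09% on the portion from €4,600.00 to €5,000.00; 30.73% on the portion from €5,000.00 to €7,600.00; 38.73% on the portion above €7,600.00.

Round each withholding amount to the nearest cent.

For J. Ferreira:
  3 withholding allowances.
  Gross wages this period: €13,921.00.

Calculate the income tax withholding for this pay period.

Income Tax: taxable = €13,921.00 − 3×€144.00 = €13,489.00
  €1,473.14 + 38.73% × (€13,489.00 − €7,600.00) = €1,473.14 + 38.73% × €5,889.00 = €3,753.95

€3,753.95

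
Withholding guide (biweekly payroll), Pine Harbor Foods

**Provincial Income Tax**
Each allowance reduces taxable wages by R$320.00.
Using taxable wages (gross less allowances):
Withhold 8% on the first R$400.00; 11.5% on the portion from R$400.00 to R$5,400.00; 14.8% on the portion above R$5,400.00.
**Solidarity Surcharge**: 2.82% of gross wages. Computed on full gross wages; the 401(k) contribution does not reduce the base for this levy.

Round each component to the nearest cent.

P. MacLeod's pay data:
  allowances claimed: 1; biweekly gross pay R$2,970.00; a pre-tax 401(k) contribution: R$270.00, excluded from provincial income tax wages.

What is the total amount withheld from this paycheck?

R$343.45

Provincial Income Tax: taxable = R$2,970.00 − R$270.00 − 1×R$320.00 = R$2,380.00
  R$32.00 + 11.5% × (R$2,380.00 − R$400.00) = R$32.00 + 11.5% × R$1,980.00 = R$259.70
Solidarity Surcharge: 2.82% × R$2,970.00 = R$83.75
Total: R$259.70 + R$83.75 = R$343.45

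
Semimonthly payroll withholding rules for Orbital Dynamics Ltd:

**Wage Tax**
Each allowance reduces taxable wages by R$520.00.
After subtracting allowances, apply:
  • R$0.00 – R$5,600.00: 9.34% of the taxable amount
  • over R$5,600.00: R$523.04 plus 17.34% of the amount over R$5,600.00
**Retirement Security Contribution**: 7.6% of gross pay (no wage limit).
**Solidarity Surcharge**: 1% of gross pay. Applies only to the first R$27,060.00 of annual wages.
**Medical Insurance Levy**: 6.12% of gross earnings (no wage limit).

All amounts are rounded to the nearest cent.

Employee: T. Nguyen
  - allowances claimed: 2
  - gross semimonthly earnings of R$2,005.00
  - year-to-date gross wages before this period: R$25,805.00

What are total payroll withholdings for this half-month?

Wage Tax: taxable = R$2,005.00 − 2×R$520.00 = R$965.00
  9.34% × R$965.00 = R$90.13
Retirement Security Contribution: 7.6% × R$2,005.00 = R$152.38
Solidarity Surcharge: cap R$27,060.00 − YTD R$25,805.00 = R$1,255.00 subject; 1% × R$1,255.00 = R$12.55
Medical Insurance Levy: 6.12% × R$2,005.00 = R$122.71
Total: R$90.13 + R$152.38 + R$12.55 + R$122.71 = R$377.77

R$377.77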